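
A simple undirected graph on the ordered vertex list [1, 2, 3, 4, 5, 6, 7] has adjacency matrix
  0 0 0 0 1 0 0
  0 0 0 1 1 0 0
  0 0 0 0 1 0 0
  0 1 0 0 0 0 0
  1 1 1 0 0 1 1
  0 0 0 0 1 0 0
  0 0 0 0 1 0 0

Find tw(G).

1

A width-1 tree decomposition is:
Bags: B1 = {2, 4}  B2 = {2, 5}  B3 = {1, 5}  B4 = {5, 6}  B5 = {3, 5}  B6 = {5, 7}
Tree: B1–B2, B2–B3, B3–B4, B3–B5, B3–B6
Each bag holds 2 vertices, so the decomposition has width 1, which upper-bounds the treewidth. G has an edge, so its treewidth is at least 1. Therefore the treewidth is 1.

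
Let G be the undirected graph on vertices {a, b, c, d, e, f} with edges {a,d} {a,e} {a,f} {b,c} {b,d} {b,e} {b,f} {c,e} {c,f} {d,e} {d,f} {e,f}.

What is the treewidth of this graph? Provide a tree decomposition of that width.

Each bag holds 4 vertices, so the decomposition has width 3, which upper-bounds the treewidth. On the other hand G contains the 4-clique {a, d, e, f}. A clique must lie in a single bag of any decomposition, so no decomposition can have width below 3. Combining the bounds, tw(G) = 3.

Treewidth 3.
One such decomposition:
Bags: B1 = {b, d, e, f}  B2 = {a, d, e, f}  B3 = {b, c, e, f}
Tree: B1–B2, B1–B3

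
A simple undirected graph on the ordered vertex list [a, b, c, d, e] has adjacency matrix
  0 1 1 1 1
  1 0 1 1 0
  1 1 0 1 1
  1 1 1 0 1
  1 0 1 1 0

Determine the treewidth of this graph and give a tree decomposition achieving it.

Treewidth 3.
One optimal decomposition is:
Bags: B1 = {a, b, c, d}  B2 = {a, c, d, e}
Tree: B1–B2

Each bag holds 4 vertices, so the decomposition has width 3, which upper-bounds the treewidth. Conversely, {a, c, d, e} is a clique of size 4, and the vertices of any clique must share a bag in every tree decomposition; so some bag has ≥ 4 vertices and tw(G) ≥ 3. The upper and lower bounds meet at 3, so that is the treewidth.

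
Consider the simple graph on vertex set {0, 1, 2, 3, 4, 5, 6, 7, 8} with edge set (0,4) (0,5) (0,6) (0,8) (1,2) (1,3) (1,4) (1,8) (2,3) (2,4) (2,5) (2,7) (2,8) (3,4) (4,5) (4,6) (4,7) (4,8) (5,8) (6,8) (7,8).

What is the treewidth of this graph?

A width-3 tree decomposition is:
Bags: B1 = {1, 2, 4, 8}  B2 = {2, 4, 7, 8}  B3 = {2, 4, 5, 8}  B4 = {0, 4, 5, 8}  B5 = {0, 4, 6, 8}  B6 = {1, 2, 3, 4}
Tree: B1–B2, B1–B3, B3–B4, B4–B5, B1–B6
Each bag holds 4 vertices, so the decomposition has width 3, which upper-bounds the treewidth. For the lower bound, the 4 vertices {0, 4, 5, 8} are pairwise adjacent, and any tree decomposition puts a clique entirely inside one bag — forcing width ≥ 3. The upper and lower bounds meet at 3, so that is the treewidth.

3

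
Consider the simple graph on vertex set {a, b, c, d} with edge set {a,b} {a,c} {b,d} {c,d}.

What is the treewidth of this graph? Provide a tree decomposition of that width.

Treewidth 2.
One optimal decomposition is:
Bags: B1 = {a, b, c}  B2 = {b, c, d}
Tree: B1–B2

Every bag has size at most 3, so the width is 3 − 1 = 2 and tw(G) ≤ 2. The edges c–a–b–d–c form a cycle, so G is not a tree and its treewidth is at least 2. Hence tw(G) = 2 exactly.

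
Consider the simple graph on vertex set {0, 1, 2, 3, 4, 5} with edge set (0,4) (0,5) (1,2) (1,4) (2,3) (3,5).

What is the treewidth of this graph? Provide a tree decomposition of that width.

Treewidth 2.
One optimal decomposition is:
Bags: B1 = {0, 3, 5}  B2 = {0, 3, 4}  B3 = {1, 3, 4}  B4 = {1, 2, 3}
Tree: B1–B2, B2–B3, B3–B4

Each bag holds 3 vertices, so the decomposition has width 2, which upper-bounds the treewidth. For the lower bound, G contains the cycle 3–5–0–4–1–2–3, so G is not a forest; only forests have treewidth ≤ 1, hence tw(G) ≥ 2. Therefore the treewidth is 2.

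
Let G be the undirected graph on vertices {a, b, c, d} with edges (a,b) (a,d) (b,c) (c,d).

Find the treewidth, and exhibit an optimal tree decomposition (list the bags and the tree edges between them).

Each bag holds 3 vertices, so the decomposition has width 2, which upper-bounds the treewidth. Since a–d–c–b–a is a cycle in G, G is not acyclic. Forests are exactly the graphs of treewidth ≤ 1, so tw(G) ≥ 2. The upper and lower bounds meet at 2, so that is the treewidth.

Treewidth 2.
Bags: B1 = {a, c, d}  B2 = {a, b, c}
Tree: B1–B2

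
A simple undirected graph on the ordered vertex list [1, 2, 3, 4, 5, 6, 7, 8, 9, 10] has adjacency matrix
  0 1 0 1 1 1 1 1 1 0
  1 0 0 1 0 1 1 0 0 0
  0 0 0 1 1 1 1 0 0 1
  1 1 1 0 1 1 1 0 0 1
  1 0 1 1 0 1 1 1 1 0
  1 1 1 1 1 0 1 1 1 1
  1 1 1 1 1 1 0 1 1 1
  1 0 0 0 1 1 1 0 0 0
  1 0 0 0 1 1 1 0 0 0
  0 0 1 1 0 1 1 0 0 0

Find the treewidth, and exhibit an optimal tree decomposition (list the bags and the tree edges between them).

Treewidth 4.
One optimal decomposition is:
Bags: B1 = {3, 4, 5, 6, 7}  B2 = {1, 4, 5, 6, 7}  B3 = {3, 4, 6, 7, 10}  B4 = {1, 5, 6, 7, 9}  B5 = {1, 5, 6, 7, 8}  B6 = {1, 2, 4, 6, 7}
Tree: B1–B2, B1–B3, B2–B4, B2–B5, B2–B6

Every bag has size at most 5, so the width is 5 − 1 = 4 and tw(G) ≤ 4. On the other hand G contains the 5-clique {1, 2, 4, 6, 7}. A clique must lie in a single bag of any decomposition, so no decomposition can have width below 4. Therefore the treewidth is 4.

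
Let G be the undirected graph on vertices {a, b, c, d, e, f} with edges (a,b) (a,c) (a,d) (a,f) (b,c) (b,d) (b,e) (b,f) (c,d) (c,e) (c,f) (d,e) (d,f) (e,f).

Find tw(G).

4

A width-4 tree decomposition is:
Bags: B1 = {a, b, c, d, f}  B2 = {b, c, d, e, f}
Tree: B1–B2
Every bag has size at most 5, so the width is 5 − 1 = 4 and tw(G) ≤ 4. For the lower bound, the 5 vertices {b, c, d, e, f} are pairwise adjacent, and any tree decomposition puts a clique entirely inside one bag — forcing width ≥ 4. Therefore the treewidth is 4.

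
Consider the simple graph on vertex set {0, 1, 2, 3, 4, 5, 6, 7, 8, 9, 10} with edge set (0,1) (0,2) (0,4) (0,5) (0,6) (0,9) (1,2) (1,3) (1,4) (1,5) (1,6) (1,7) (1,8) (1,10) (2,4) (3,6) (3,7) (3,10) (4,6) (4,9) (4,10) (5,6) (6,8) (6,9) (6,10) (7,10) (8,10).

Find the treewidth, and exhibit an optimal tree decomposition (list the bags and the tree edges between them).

Every bag has size at most 4, so the width is 4 − 1 = 3 and tw(G) ≤ 3. For the lower bound, the 4 vertices {0, 1, 2, 4} are pairwise adjacent, and any tree decomposition puts a clique entirely inside one bag — forcing width ≥ 3. Combining the bounds, tw(G) = 3.

Treewidth 3.
One optimal decomposition is:
Bags: B1 = {1, 6, 8, 10}  B2 = {1, 4, 6, 10}  B3 = {1, 3, 6, 10}  B4 = {0, 1, 4, 6}  B5 = {1, 3, 7, 10}  B6 = {0, 1, 2, 4}  B7 = {0, 4, 6, 9}  B8 = {0, 1, 5, 6}
Tree: B1–B2, B1–B3, B2–B4, B3–B5, B4–B6, B4–B7, B4–B8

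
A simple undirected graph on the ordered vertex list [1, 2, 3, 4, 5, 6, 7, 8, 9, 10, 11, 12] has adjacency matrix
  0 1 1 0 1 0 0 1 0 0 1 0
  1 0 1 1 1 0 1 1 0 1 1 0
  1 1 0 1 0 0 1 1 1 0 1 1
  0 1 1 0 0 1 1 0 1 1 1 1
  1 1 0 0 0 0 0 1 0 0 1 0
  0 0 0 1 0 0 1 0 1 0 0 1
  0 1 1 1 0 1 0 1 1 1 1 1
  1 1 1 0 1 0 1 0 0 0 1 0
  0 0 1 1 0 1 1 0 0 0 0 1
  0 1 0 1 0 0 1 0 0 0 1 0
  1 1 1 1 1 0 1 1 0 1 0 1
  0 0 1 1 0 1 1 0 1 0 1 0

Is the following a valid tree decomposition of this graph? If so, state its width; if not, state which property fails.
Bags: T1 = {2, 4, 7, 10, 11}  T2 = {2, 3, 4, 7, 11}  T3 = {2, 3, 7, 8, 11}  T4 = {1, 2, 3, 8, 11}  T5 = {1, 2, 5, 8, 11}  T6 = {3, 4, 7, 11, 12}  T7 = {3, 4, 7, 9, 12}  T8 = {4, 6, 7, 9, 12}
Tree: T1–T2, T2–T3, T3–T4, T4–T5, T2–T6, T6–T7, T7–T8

Checking the three conditions: (i) the bags cover all of {1, 2, 3, 4, 5, 6, 7, 8, 9, 10, 11, 12}; (ii) for each edge, some bag contains both endpoints; (iii) the bags containing any fixed vertex form a subtree. All hold, so the decomposition is valid with width 5 − 1 = 4.

Yes; width 4.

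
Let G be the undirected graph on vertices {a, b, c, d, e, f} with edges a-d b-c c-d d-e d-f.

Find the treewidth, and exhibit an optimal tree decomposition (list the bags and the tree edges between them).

Every bag has size at most 2, so the width is 2 − 1 = 1 and tw(G) ≤ 1. Since G has at least one edge (e.g. d–f), it is not an edgeless graph, so tw(G) ≥ 1. Therefore the treewidth is 1.

Treewidth 1.
One optimal decomposition is:
Bags: B1 = {d, f}  B2 = {d, e}  B3 = {c, d}  B4 = {b, c}  B5 = {a, d}
Tree: B1–B2, B2–B3, B3–B4, B2–B5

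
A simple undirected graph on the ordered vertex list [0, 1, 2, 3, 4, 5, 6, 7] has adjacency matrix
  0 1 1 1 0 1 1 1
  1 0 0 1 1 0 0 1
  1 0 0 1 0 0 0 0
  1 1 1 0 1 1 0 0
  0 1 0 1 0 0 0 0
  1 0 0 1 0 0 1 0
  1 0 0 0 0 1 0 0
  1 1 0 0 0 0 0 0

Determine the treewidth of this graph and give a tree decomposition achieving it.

The largest bag has 3 vertices, giving width 2; this decomposition certifies tw(G) ≤ 2. On the other hand G contains the 3-clique {0, 1, 3}. A clique must lie in a single bag of any decomposition, so no decomposition can have width below 2. Therefore the treewidth is 2.

Treewidth 2.
One such decomposition:
Bags: B1 = {0, 5, 6}  B2 = {0, 3, 5}  B3 = {0, 1, 3}  B4 = {1, 3, 4}  B5 = {0, 1, 7}  B6 = {0, 2, 3}
Tree: B1–B2, B2–B3, B3–B4, B3–B5, B3–B6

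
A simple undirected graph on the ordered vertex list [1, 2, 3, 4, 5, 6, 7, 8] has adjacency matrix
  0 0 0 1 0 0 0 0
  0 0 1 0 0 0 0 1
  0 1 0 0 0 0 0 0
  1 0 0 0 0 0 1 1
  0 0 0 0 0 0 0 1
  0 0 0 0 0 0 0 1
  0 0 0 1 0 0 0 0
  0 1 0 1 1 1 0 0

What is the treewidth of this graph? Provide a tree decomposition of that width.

Every bag has size at most 2, so the width is 2 − 1 = 1 and tw(G) ≤ 1. Any graph with an edge has treewidth ≥ 1, and G has the edge 2–8. Combining the bounds, tw(G) = 1.

Treewidth 1.
Bags: B1 = {2, 8}  B2 = {5, 8}  B3 = {6, 8}  B4 = {4, 8}  B5 = {1, 4}  B6 = {2, 3}  B7 = {4, 7}
Tree: B1–B2, B1–B3, B2–B4, B4–B5, B1–B6, B4–B7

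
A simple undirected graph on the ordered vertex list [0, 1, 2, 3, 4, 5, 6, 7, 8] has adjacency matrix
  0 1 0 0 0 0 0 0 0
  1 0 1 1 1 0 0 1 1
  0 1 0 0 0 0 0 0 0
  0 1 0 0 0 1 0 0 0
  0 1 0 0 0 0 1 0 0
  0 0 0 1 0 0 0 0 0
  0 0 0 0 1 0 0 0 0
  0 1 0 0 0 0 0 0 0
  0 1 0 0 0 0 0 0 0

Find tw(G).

1

A width-1 tree decomposition is:
Bags: B1 = {4, 6}  B2 = {1, 4}  B3 = {1, 2}  B4 = {0, 1}  B5 = {1, 3}  B6 = {1, 7}  B7 = {1, 8}  B8 = {3, 5}
Tree: B1–B2, B2–B3, B2–B4, B3–B5, B4–B6, B4–B7, B5–B8
The largest bag has 2 vertices, giving width 1; this decomposition certifies tw(G) ≤ 1. Since G has at least one edge (e.g. 4–6), it is not an edgeless graph, so tw(G) ≥ 1. Combining the bounds, tw(G) = 1.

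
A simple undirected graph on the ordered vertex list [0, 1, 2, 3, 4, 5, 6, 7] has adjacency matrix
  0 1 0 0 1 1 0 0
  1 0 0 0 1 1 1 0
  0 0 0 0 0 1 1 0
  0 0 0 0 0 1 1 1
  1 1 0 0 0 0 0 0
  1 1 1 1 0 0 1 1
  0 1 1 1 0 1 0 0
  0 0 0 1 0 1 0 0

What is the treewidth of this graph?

2

A width-2 tree decomposition is:
Bags: B1 = {1, 5, 6}  B2 = {0, 1, 5}  B3 = {3, 5, 6}  B4 = {3, 5, 7}  B5 = {2, 5, 6}  B6 = {0, 1, 4}
Tree: B1–B2, B1–B3, B3–B4, B1–B5, B2–B6
The largest bag has 3 vertices, giving width 2; this decomposition certifies tw(G) ≤ 2. On the other hand G contains the 3-clique {0, 1, 4}. A clique must lie in a single bag of any decomposition, so no decomposition can have width below 2. Therefore the treewidth is 2.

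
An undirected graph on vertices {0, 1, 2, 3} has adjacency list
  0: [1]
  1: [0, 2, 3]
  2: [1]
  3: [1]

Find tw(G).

A width-1 tree decomposition is:
Bags: B1 = {0, 1}  B2 = {1, 3}  B3 = {1, 2}
Tree: B1–B2, B1–B3
Every bag has size at most 2, so the width is 2 − 1 = 1 and tw(G) ≤ 1. Since G has at least one edge (e.g. 1–0), it is not an edgeless graph, so tw(G) ≥ 1. Hence tw(G) = 1 exactly.

1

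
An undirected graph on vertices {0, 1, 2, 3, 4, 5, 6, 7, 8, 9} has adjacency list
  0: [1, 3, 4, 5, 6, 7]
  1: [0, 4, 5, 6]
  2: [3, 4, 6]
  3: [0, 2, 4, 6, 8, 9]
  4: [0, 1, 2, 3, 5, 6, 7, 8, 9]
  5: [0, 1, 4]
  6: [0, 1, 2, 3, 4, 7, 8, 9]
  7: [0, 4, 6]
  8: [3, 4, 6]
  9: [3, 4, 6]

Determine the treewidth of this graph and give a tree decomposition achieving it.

Every bag has size at most 4, so the width is 4 − 1 = 3 and tw(G) ≤ 3. Conversely, {0, 1, 4, 5} is a clique of size 4, and the vertices of any clique must share a bag in every tree decomposition; so some bag has ≥ 4 vertices and tw(G) ≥ 3. The upper and lower bounds meet at 3, so that is the treewidth.

Treewidth 3.
One optimal decomposition is:
Bags: B1 = {0, 4, 6, 7}  B2 = {0, 3, 4, 6}  B3 = {0, 1, 4, 6}  B4 = {0, 1, 4, 5}  B5 = {3, 4, 6, 9}  B6 = {3, 4, 6, 8}  B7 = {2, 3, 4, 6}
Tree: B1–B2, B1–B3, B3–B4, B2–B5, B5–B6, B2–B7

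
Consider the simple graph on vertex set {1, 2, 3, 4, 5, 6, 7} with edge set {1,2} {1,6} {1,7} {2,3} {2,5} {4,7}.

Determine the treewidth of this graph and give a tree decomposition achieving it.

Treewidth 1.
Bags: B1 = {1, 7}  B2 = {1, 2}  B3 = {1, 6}  B4 = {2, 5}  B5 = {4, 7}  B6 = {2, 3}
Tree: B1–B2, B1–B3, B2–B4, B1–B5, B4–B6

The largest bag has 2 vertices, giving width 1; this decomposition certifies tw(G) ≤ 1. Any graph with an edge has treewidth ≥ 1, and G has the edge 1–7. Hence tw(G) = 1 exactly.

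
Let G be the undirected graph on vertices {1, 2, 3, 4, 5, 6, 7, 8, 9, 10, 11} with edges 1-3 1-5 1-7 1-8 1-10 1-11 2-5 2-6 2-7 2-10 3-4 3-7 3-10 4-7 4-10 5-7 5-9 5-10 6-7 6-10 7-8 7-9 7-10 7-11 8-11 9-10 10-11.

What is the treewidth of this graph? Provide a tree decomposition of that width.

Treewidth 3.
Bags: B1 = {5, 7, 9, 10}  B2 = {2, 5, 7, 10}  B3 = {2, 6, 7, 10}  B4 = {1, 5, 7, 10}  B5 = {1, 3, 7, 10}  B6 = {1, 7, 10, 11}  B7 = {3, 4, 7, 10}  B8 = {1, 7, 8, 11}
Tree: B1–B2, B2–B3, B2–B4, B4–B5, B4–B6, B5–B7, B6–B8

Every bag has size at most 4, so the width is 4 − 1 = 3 and tw(G) ≤ 3. For the lower bound, the 4 vertices {1, 7, 8, 11} are pairwise adjacent, and any tree decomposition puts a clique entirely inside one bag — forcing width ≥ 3. The upper and lower bounds meet at 3, so that is the treewidth.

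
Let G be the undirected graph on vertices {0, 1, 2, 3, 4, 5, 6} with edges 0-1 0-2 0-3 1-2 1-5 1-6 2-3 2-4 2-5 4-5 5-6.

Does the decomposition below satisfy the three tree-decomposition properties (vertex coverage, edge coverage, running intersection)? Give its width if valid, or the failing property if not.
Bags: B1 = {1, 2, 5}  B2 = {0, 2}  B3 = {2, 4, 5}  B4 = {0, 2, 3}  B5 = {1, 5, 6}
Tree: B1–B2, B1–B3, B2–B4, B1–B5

A tree decomposition must satisfy three properties: every vertex lies in some bag; for every edge, both endpoints lie together in some bag; and for every vertex, the bags containing it form a connected subtree. Here edge (1,0) lies in no bag, so the decomposition is invalid.

No — edge (1,0) lies in no bag.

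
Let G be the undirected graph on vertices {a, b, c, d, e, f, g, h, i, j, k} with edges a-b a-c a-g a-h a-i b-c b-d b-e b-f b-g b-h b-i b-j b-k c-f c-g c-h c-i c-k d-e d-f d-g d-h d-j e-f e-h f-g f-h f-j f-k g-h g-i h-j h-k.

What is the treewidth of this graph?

A width-4 tree decomposition is:
Bags: B1 = {b, c, f, g, h}  B2 = {b, c, f, h, k}  B3 = {b, d, f, g, h}  B4 = {a, b, c, g, h}  B5 = {a, b, c, g, i}  B6 = {b, d, f, h, j}  B7 = {b, d, e, f, h}
Tree: B1–B2, B1–B3, B1–B4, B4–B5, B3–B6, B6–B7
Every bag has size at most 5, so the width is 5 − 1 = 4 and tw(G) ≤ 4. For the lower bound, the 5 vertices {a, b, c, g, h} are pairwise adjacent, and any tree decomposition puts a clique entirely inside one bag — forcing width ≥ 4. The upper and lower bounds meet at 4, so that is the treewidth.

4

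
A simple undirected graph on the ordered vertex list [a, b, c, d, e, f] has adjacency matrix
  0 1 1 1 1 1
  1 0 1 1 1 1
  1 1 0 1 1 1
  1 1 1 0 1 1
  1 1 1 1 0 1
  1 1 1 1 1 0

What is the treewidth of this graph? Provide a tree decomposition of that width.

With just one bag of size 6, the width is 6 − 1 = 5, so tw(G) ≤ 5. On the other hand G contains the 6-clique {a, b, c, d, e, f}. A clique must lie in a single bag of any decomposition, so no decomposition can have width below 5. Hence tw(G) = 5 exactly.

Treewidth 5.
Bags: B1 = {a, b, c, d, e, f}
Tree: (single bag)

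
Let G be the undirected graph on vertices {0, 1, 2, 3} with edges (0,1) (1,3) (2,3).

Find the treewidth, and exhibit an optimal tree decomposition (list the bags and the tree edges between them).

Treewidth 1.
One such decomposition:
Bags: B1 = {2, 3}  B2 = {1, 3}  B3 = {0, 1}
Tree: B1–B2, B2–B3

Each bag holds 2 vertices, so the decomposition has width 1, which upper-bounds the treewidth. Any graph with an edge has treewidth ≥ 1, and G has the edge 2–3. Combining the bounds, tw(G) = 1.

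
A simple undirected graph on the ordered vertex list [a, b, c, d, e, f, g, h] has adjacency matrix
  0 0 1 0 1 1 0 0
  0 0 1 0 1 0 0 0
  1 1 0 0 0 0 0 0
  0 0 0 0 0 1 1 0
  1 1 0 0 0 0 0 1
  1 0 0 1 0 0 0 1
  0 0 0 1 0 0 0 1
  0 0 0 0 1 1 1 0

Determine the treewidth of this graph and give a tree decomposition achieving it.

Treewidth 2.
One such decomposition:
Bags: B1 = {d, g, h}  B2 = {d, f, h}  B3 = {e, f, h}  B4 = {a, e, f}  B5 = {a, b, e}  B6 = {a, b, c}
Tree: B1–B2, B2–B3, B3–B4, B4–B5, B5–B6

Each bag holds 3 vertices, so the decomposition has width 2, which upper-bounds the treewidth. The edges g–d–f–h–g form a cycle, so G is not a tree and its treewidth is at least 2. Therefore the treewidth is 2.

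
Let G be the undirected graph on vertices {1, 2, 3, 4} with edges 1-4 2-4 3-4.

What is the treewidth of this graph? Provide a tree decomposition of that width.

Every bag has size at most 2, so the width is 2 − 1 = 1 and tw(G) ≤ 1. G has an edge, so its treewidth is at least 1. Combining the bounds, tw(G) = 1.

Treewidth 1.
One such decomposition:
Bags: B1 = {1, 4}  B2 = {2, 4}  B3 = {3, 4}
Tree: B1–B2, B2–B3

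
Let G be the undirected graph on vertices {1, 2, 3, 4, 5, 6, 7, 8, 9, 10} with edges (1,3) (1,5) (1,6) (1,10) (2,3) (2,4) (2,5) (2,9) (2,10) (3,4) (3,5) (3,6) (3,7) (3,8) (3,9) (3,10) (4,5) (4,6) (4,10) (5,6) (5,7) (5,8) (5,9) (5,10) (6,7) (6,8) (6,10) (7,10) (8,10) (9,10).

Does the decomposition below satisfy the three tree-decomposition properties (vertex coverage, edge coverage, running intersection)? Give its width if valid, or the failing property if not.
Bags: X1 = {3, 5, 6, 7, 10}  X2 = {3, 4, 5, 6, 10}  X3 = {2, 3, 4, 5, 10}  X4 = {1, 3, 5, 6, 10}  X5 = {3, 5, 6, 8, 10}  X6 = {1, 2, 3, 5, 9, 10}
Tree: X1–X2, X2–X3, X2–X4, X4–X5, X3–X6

No — bags containing vertex 1 are not connected in the tree.

A tree decomposition must satisfy three properties: every vertex lies in some bag; for every edge, both endpoints lie together in some bag; and for every vertex, the bags containing it form a connected subtree. Here bags containing vertex 1 are not connected in the tree, so the decomposition is invalid.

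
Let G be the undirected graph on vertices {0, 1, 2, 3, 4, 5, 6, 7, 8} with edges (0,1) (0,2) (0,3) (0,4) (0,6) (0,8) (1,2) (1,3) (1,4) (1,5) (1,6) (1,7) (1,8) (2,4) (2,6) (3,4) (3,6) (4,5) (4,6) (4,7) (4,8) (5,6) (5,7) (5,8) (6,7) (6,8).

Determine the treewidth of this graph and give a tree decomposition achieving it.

Treewidth 4.
Bags: B1 = {1, 4, 5, 6, 8}  B2 = {0, 1, 4, 6, 8}  B3 = {0, 1, 3, 4, 6}  B4 = {0, 1, 2, 4, 6}  B5 = {1, 4, 5, 6, 7}
Tree: B1–B2, B2–B3, B3–B4, B1–B5

The largest bag has 5 vertices, giving width 4; this decomposition certifies tw(G) ≤ 4. For the lower bound, the 5 vertices {0, 1, 4, 6, 8} are pairwise adjacent, and any tree decomposition puts a clique entirely inside one bag — forcing width ≥ 4. Combining the bounds, tw(G) = 4.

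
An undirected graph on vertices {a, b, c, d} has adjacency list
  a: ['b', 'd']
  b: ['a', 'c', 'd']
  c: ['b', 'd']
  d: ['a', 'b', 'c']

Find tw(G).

2

A width-2 tree decomposition is:
Bags: B1 = {a, b, d}  B2 = {b, c, d}
Tree: B1–B2
Every bag has size at most 3, so the width is 3 − 1 = 2 and tw(G) ≤ 2. On the other hand G contains the 3-clique {b, c, d}. A clique must lie in a single bag of any decomposition, so no decomposition can have width below 2. Hence tw(G) = 2 exactly.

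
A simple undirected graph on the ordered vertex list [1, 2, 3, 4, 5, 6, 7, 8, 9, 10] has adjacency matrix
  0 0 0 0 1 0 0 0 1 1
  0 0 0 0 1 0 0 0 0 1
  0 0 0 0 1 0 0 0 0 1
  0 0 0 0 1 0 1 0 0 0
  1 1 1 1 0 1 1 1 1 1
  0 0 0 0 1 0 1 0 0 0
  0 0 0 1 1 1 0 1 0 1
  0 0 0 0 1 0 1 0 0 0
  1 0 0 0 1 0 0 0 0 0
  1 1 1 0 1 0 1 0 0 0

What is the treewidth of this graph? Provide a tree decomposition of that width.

Treewidth 2.
One optimal decomposition is:
Bags: B1 = {5, 7, 10}  B2 = {1, 5, 10}  B3 = {5, 6, 7}  B4 = {4, 5, 7}  B5 = {2, 5, 10}  B6 = {3, 5, 10}  B7 = {1, 5, 9}  B8 = {5, 7, 8}
Tree: B1–B2, B1–B3, B1–B4, B2–B5, B5–B6, B2–B7, B3–B8

The largest bag has 3 vertices, giving width 2; this decomposition certifies tw(G) ≤ 2. For the lower bound, the 3 vertices {1, 5, 9} are pairwise adjacent, and any tree decomposition puts a clique entirely inside one bag — forcing width ≥ 2. Hence tw(G) = 2 exactly.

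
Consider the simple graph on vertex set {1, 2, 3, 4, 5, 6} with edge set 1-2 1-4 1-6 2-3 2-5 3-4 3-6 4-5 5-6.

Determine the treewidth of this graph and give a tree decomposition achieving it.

Every bag has size at most 4, so the width is 4 − 1 = 3 and tw(G) ≤ 3. For the lower bound: the 4 vertex sets {3,4}, {5,6}, {1}, {2} are disjoint, each induces a connected subgraph, and every pair is joined by at least one edge of G. Contracting each set to a single vertex therefore yields K_{4} as a minor, and since treewidth is minor-monotone, tw(G) ≥ tw(K_{4}) = 3. Therefore the treewidth is 3.

Treewidth 3.
One such decomposition:
Bags: B1 = {1, 3, 4, 5}  B2 = {1, 3, 5, 6}  B3 = {1, 2, 3, 5}
Tree: B1–B2, B2–B3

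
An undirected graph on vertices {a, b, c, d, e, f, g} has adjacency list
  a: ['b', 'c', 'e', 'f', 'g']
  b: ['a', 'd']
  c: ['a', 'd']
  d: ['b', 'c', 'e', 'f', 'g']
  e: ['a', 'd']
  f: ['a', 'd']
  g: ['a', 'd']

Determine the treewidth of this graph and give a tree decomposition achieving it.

Treewidth 2.
Bags: B1 = {a, c, d}  B2 = {a, d, g}  B3 = {a, d, e}  B4 = {a, d, f}  B5 = {a, b, d}
Tree: B1–B2, B2–B3, B3–B4, B4–B5

Each bag holds 3 vertices, so the decomposition has width 2, which upper-bounds the treewidth. Since a–c–d–g–a is a cycle in G, G is not acyclic. Forests are exactly the graphs of treewidth ≤ 1, so tw(G) ≥ 2. Therefore the treewidth is 2.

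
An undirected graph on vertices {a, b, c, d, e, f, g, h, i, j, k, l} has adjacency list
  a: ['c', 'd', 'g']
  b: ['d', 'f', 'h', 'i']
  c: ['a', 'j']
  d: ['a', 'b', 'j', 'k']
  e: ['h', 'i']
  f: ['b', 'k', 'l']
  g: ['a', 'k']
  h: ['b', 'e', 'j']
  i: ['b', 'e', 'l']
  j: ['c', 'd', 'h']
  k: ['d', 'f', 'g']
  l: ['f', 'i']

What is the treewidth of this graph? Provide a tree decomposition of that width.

Every bag has size at most 4, so the width is 4 − 1 = 3 and tw(G) ≤ 3. For the lower bound: the 4 vertex sets {e,i,l}, {f}, {b}, {d,h,j,k} are disjoint, each induces a connected subgraph, and every pair is joined by at least one edge of G. Contracting each set to a single vertex therefore yields K_{4} as a minor, and since treewidth is minor-monotone, tw(G) ≥ tw(K_{4}) = 3. Therefore the treewidth is 3.

Treewidth 3.
One such decomposition:
Bags: B1 = {e, f, i, l}  B2 = {b, e, f, i}  B3 = {b, e, f, h}  B4 = {b, f, h, k}  B5 = {b, d, h, k}  B6 = {d, h, j, k}  B7 = {d, g, j, k}  B8 = {a, d, g, j}  B9 = {a, c, g, j}
Tree: B1–B2, B2–B3, B3–B4, B4–B5, B5–B6, B6–B7, B7–B8, B8–B9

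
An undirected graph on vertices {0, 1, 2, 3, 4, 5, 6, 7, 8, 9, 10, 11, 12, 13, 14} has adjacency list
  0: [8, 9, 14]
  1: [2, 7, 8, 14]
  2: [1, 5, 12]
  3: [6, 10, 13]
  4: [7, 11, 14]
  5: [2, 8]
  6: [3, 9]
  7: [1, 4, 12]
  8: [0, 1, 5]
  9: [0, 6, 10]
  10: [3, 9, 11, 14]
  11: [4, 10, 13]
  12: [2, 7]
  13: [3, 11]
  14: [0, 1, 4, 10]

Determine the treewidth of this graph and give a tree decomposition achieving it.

Treewidth 3.
One such decomposition:
Bags: B1 = {3, 6, 11, 13}  B2 = {3, 6, 10, 11}  B3 = {6, 9, 10, 11}  B4 = {4, 9, 10, 11}  B5 = {4, 9, 10, 14}  B6 = {0, 4, 9, 14}  B7 = {0, 4, 7, 14}  B8 = {0, 1, 7, 14}  B9 = {0, 1, 7, 8}  B10 = {1, 7, 8, 12}  B11 = {1, 2, 8, 12}  B12 = {2, 5, 8, 12}
Tree: B1–B2, B2–B3, B3–B4, B4–B5, B5–B6, B6–B7, B7–B8, B8–B9, B9–B10, B10–B11, B11–B12

The largest bag has 4 vertices, giving width 3; this decomposition certifies tw(G) ≤ 3. For the lower bound: the 4 vertex sets {3,6,13}, {11}, {10}, {0,4,9,14} are disjoint, each induces a connected subgraph, and every pair is joined by at least one edge of G. Contracting each set to a single vertex therefore yields K_{4} as a minor, and since treewidth is minor-monotone, tw(G) ≥ tw(K_{4}) = 3. Combining the bounds, tw(G) = 3.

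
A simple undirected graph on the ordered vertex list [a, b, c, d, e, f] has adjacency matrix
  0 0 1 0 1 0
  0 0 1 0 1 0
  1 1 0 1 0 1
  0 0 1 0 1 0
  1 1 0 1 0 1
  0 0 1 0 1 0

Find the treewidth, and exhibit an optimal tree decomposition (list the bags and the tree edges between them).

The largest bag has 3 vertices, giving width 2; this decomposition certifies tw(G) ≤ 2. Since a–e–d–c–a is a cycle in G, G is not acyclic. Forests are exactly the graphs of treewidth ≤ 1, so tw(G) ≥ 2. The upper and lower bounds meet at 2, so that is the treewidth.

Treewidth 2.
Bags: B1 = {a, c, e}  B2 = {c, d, e}  B3 = {c, e, f}  B4 = {b, c, e}
Tree: B1–B2, B2–B3, B3–B4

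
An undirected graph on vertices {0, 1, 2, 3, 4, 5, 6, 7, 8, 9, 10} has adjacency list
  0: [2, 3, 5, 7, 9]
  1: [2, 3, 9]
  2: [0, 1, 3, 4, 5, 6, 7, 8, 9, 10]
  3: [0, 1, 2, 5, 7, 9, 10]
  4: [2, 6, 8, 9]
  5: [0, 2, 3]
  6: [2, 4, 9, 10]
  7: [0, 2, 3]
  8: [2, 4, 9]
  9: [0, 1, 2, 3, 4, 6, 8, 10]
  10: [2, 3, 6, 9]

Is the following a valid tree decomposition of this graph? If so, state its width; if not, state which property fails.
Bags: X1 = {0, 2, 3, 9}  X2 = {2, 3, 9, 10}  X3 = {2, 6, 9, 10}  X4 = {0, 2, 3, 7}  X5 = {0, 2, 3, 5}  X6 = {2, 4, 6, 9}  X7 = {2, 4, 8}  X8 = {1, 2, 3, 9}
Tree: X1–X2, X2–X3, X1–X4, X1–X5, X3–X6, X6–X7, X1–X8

A tree decomposition must satisfy three properties: every vertex lies in some bag; for every edge, both endpoints lie together in some bag; and for every vertex, the bags containing it form a connected subtree. Here edge (9,8) lies in no bag, so the decomposition is invalid.

No — edge (9,8) lies in no bag.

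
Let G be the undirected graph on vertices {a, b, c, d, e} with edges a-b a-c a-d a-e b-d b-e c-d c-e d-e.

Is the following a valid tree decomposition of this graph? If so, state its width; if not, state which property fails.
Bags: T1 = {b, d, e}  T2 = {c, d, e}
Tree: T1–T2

A tree decomposition must satisfy three properties: every vertex lies in some bag; for every edge, both endpoints lie together in some bag; and for every vertex, the bags containing it form a connected subtree. Here vertex a appears in no bag, so the decomposition is invalid.

No — vertex a appears in no bag.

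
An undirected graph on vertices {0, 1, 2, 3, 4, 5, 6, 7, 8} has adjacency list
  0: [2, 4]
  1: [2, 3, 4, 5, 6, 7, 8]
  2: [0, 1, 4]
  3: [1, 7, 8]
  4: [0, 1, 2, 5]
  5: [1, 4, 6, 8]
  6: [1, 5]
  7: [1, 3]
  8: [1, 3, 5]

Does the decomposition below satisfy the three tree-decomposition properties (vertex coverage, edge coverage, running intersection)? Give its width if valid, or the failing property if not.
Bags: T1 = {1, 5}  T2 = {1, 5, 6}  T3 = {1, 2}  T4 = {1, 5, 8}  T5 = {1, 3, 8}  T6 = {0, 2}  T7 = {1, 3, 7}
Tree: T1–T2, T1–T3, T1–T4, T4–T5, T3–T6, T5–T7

A tree decomposition must satisfy three properties: every vertex lies in some bag; for every edge, both endpoints lie together in some bag; and for every vertex, the bags containing it form a connected subtree. Here vertex 4 appears in no bag, so the decomposition is invalid.

No — vertex 4 appears in no bag.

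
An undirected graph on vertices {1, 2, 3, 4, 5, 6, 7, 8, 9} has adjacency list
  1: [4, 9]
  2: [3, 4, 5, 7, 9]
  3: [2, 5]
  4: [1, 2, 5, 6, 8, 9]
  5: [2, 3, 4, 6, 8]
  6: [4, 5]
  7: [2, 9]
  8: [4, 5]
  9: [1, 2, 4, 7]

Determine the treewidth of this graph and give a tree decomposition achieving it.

Treewidth 2.
Bags: B1 = {2, 4, 5}  B2 = {2, 4, 9}  B3 = {4, 5, 8}  B4 = {2, 3, 5}  B5 = {4, 5, 6}  B6 = {2, 7, 9}  B7 = {1, 4, 9}
Tree: B1–B2, B1–B3, B1–B4, B1–B5, B2–B6, B2–B7

Every bag has size at most 3, so the width is 3 − 1 = 2 and tw(G) ≤ 2. For the lower bound, the 3 vertices {2, 3, 5} are pairwise adjacent, and any tree decomposition puts a clique entirely inside one bag — forcing width ≥ 2. Therefore the treewidth is 2.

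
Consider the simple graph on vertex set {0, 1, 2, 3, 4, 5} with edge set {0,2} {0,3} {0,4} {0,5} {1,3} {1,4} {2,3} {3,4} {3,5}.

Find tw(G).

2

A width-2 tree decomposition is:
Bags: B1 = {0, 3, 4}  B2 = {1, 3, 4}  B3 = {0, 2, 3}  B4 = {0, 3, 5}
Tree: B1–B2, B1–B3, B3–B4
Each bag holds 3 vertices, so the decomposition has width 2, which upper-bounds the treewidth. Conversely, {0, 2, 3} is a clique of size 3, and the vertices of any clique must share a bag in every tree decomposition; so some bag has ≥ 3 vertices and tw(G) ≥ 2. Combining the bounds, tw(G) = 2.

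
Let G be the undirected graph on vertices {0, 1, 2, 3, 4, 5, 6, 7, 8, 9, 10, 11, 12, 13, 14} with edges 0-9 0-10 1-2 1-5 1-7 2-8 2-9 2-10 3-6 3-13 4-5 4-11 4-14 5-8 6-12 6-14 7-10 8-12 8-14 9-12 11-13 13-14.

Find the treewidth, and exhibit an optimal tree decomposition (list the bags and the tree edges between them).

Each bag holds 4 vertices, so the decomposition has width 3, which upper-bounds the treewidth. For the lower bound: the 4 vertex sets {0,7,10}, {1}, {2}, {5,8,9,12} are disjoint, each induces a connected subgraph, and every pair is joined by at least one edge of G. Contracting each set to a single vertex therefore yields K_{4} as a minor, and since treewidth is minor-monotone, tw(G) ≥ tw(K_{4}) = 3. Hence tw(G) = 3 exactly.

Treewidth 3.
One such decomposition:
Bags: B1 = {0, 1, 7, 10}  B2 = {0, 1, 2, 10}  B3 = {0, 1, 2, 9}  B4 = {1, 2, 5, 9}  B5 = {2, 5, 8, 9}  B6 = {5, 8, 9, 12}  B7 = {4, 5, 8, 12}  B8 = {4, 8, 12, 14}  B9 = {4, 6, 12, 14}  B10 = {4, 6, 11, 14}  B11 = {6, 11, 13, 14}  B12 = {3, 6, 11, 13}
Tree: B1–B2, B2–B3, B3–B4, B4–B5, B5–B6, B6–B7, B7–B8, B8–B9, B9–B10, B10–B11, B11–B12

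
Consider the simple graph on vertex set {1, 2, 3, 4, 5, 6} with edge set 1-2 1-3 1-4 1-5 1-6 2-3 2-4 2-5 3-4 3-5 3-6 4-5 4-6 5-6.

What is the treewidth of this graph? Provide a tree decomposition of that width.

Every bag has size at most 5, so the width is 5 − 1 = 4 and tw(G) ≤ 4. On the other hand G contains the 5-clique {1, 2, 3, 4, 5}. A clique must lie in a single bag of any decomposition, so no decomposition can have width below 4. Therefore the treewidth is 4.

Treewidth 4.
One optimal decomposition is:
Bags: B1 = {1, 3, 4, 5, 6}  B2 = {1, 2, 3, 4, 5}
Tree: B1–B2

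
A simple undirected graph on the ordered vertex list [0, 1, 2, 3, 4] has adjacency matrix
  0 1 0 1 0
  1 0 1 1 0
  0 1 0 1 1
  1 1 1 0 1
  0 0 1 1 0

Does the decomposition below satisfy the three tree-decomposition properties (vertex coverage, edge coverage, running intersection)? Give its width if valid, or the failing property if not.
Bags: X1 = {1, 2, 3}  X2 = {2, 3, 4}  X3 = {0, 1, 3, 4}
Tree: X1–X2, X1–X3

No — bags containing vertex 4 are not connected in the tree.

A tree decomposition must satisfy three properties: every vertex lies in some bag; for every edge, both endpoints lie together in some bag; and for every vertex, the bags containing it form a connected subtree. Here bags containing vertex 4 are not connected in the tree, so the decomposition is invalid.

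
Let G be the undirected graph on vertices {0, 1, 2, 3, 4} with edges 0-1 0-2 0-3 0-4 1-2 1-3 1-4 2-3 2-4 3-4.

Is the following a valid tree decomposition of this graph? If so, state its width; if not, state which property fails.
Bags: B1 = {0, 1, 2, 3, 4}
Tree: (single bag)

Vertex coverage: the bags together contain {0, 1, 2, 3, 4}, the full vertex set. Edge coverage: each edge of G has both endpoints in at least one bag. Running intersection: for every vertex, the bags containing it form a connected subtree. All three properties hold, so this is a valid tree decomposition of width max|bag| − 1 = 4, and hence tw(G) ≤ 4.

Yes; width 4.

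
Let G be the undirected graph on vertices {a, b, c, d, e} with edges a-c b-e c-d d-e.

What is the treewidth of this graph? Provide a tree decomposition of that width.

Treewidth 1.
One such decomposition:
Bags: B1 = {b, e}  B2 = {d, e}  B3 = {c, d}  B4 = {a, c}
Tree: B1–B2, B2–B3, B3–B4

Every bag has size at most 2, so the width is 2 − 1 = 1 and tw(G) ≤ 1. Any graph with an edge has treewidth ≥ 1, and G has the edge b–e. Combining the bounds, tw(G) = 1.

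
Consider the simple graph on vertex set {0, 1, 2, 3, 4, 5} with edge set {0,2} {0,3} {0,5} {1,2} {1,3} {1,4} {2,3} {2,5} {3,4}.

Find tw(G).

A width-2 tree decomposition is:
Bags: B1 = {1, 3, 4}  B2 = {1, 2, 3}  B3 = {0, 2, 3}  B4 = {0, 2, 5}
Tree: B1–B2, B2–B3, B3–B4
The largest bag has 3 vertices, giving width 2; this decomposition certifies tw(G) ≤ 2. Conversely, {0, 2, 3} is a clique of size 3, and the vertices of any clique must share a bag in every tree decomposition; so some bag has ≥ 3 vertices and tw(G) ≥ 2. Combining the bounds, tw(G) = 2.

2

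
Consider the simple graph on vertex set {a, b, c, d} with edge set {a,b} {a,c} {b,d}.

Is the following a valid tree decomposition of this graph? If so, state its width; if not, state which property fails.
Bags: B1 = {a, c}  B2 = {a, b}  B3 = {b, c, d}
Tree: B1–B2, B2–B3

A tree decomposition must satisfy three properties: every vertex lies in some bag; for every edge, both endpoints lie together in some bag; and for every vertex, the bags containing it form a connected subtree. Here bags containing vertex c are not connected in the tree, so the decomposition is invalid.

No — bags containing vertex c are not connected in the tree.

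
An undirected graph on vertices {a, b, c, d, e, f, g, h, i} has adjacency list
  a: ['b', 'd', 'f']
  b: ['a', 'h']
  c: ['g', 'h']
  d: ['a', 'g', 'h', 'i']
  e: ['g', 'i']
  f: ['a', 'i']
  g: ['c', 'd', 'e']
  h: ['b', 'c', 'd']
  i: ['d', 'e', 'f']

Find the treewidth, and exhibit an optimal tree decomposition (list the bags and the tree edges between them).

Every bag has size at most 4, so the width is 4 − 1 = 3 and tw(G) ≤ 3. For the lower bound: the 4 vertex sets {b,c,h}, {a}, {d}, {e,f,g,i} are disjoint, each induces a connected subgraph, and every pair is joined by at least one edge of G. Contracting each set to a single vertex therefore yields K_{4} as a minor, and since treewidth is minor-monotone, tw(G) ≥ tw(K_{4}) = 3. Hence tw(G) = 3 exactly.

Treewidth 3.
Bags: B1 = {a, b, c, h}  B2 = {a, c, d, h}  B3 = {a, c, d, g}  B4 = {a, d, f, g}  B5 = {d, f, g, i}  B6 = {e, f, g, i}
Tree: B1–B2, B2–B3, B3–B4, B4–B5, B5–B6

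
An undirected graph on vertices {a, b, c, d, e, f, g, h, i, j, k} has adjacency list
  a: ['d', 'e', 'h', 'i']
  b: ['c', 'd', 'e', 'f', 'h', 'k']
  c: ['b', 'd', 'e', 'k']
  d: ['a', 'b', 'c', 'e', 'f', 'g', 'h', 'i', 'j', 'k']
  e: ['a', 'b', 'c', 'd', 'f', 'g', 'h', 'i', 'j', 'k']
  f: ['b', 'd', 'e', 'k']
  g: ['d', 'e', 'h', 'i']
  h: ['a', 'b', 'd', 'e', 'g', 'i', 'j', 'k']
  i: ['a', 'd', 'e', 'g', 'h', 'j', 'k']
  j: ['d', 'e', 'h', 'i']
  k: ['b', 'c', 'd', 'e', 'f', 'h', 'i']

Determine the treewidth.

4

A width-4 tree decomposition is:
Bags: B1 = {b, d, e, h, k}  B2 = {d, e, h, i, k}  B3 = {a, d, e, h, i}  B4 = {b, c, d, e, k}  B5 = {d, e, h, i, j}  B6 = {d, e, g, h, i}  B7 = {b, d, e, f, k}
Tree: B1–B2, B2–B3, B1–B4, B3–B5, B2–B6, B1–B7
Each bag holds 5 vertices, so the decomposition has width 4, which upper-bounds the treewidth. Conversely, {b, d, e, h, k} is a clique of size 5, and the vertices of any clique must share a bag in every tree decomposition; so some bag has ≥ 5 vertices and tw(G) ≥ 4. The upper and lower bounds meet at 4, so that is the treewidth.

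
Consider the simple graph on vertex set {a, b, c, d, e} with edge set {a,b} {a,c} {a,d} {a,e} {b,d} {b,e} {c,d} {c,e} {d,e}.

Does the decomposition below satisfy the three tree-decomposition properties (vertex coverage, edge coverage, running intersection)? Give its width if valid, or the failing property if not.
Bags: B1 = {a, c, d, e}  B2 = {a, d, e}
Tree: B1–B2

A tree decomposition must satisfy three properties: every vertex lies in some bag; for every edge, both endpoints lie together in some bag; and for every vertex, the bags containing it form a connected subtree. Here vertex b appears in no bag, so the decomposition is invalid.

No — vertex b appears in no bag.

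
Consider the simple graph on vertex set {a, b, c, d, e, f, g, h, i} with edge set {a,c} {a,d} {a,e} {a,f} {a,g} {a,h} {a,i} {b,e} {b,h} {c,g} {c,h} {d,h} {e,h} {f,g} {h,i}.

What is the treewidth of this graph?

2

A width-2 tree decomposition is:
Bags: B1 = {a, h, i}  B2 = {a, e, h}  B3 = {a, c, h}  B4 = {a, d, h}  B5 = {b, e, h}  B6 = {a, c, g}  B7 = {a, f, g}
Tree: B1–B2, B1–B3, B2–B4, B2–B5, B3–B6, B6–B7
The largest bag has 3 vertices, giving width 2; this decomposition certifies tw(G) ≤ 2. Conversely, {a, c, g} is a clique of size 3, and the vertices of any clique must share a bag in every tree decomposition; so some bag has ≥ 3 vertices and tw(G) ≥ 2. Therefore the treewidth is 2.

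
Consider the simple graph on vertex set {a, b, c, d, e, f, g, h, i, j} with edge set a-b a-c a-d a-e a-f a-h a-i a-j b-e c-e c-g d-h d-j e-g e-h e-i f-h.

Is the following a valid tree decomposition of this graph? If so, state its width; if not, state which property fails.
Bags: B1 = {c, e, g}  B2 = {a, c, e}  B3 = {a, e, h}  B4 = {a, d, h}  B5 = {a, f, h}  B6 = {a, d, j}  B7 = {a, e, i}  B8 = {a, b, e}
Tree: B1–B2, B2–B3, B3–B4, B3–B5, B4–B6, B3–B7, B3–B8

Vertex coverage: the bags together contain {a, b, c, d, e, f, g, h, i, j}, the full vertex set. Edge coverage: each edge of G has both endpoints in at least one bag. Running intersection: for every vertex, the bags containing it form a connected subtree. All three properties hold, so this is a valid tree decomposition of width max|bag| − 1 = 2, and hence tw(G) ≤ 2.

Yes; width 2.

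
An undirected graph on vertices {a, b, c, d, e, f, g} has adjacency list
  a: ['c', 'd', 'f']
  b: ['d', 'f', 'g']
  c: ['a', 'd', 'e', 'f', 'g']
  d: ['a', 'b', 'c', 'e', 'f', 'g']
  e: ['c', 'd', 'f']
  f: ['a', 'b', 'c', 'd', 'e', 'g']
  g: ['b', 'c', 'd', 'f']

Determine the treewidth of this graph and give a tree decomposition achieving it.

Every bag has size at most 4, so the width is 4 − 1 = 3 and tw(G) ≤ 3. Conversely, {c, d, f, g} is a clique of size 4, and the vertices of any clique must share a bag in every tree decomposition; so some bag has ≥ 4 vertices and tw(G) ≥ 3. Combining the bounds, tw(G) = 3.

Treewidth 3.
Bags: B1 = {b, d, f, g}  B2 = {c, d, f, g}  B3 = {a, c, d, f}  B4 = {c, d, e, f}
Tree: B1–B2, B2–B3, B3–B4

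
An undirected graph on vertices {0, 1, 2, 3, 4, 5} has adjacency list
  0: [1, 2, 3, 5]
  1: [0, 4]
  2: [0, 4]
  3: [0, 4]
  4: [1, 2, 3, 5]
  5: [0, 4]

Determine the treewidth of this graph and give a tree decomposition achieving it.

Treewidth 2.
One optimal decomposition is:
Bags: B1 = {0, 3, 4}  B2 = {0, 4, 5}  B3 = {0, 2, 4}  B4 = {0, 1, 4}
Tree: B1–B2, B2–B3, B3–B4

The largest bag has 3 vertices, giving width 2; this decomposition certifies tw(G) ≤ 2. Since 4–3–0–5–4 is a cycle in G, G is not acyclic. Forests are exactly the graphs of treewidth ≤ 1, so tw(G) ≥ 2. Hence tw(G) = 2 exactly.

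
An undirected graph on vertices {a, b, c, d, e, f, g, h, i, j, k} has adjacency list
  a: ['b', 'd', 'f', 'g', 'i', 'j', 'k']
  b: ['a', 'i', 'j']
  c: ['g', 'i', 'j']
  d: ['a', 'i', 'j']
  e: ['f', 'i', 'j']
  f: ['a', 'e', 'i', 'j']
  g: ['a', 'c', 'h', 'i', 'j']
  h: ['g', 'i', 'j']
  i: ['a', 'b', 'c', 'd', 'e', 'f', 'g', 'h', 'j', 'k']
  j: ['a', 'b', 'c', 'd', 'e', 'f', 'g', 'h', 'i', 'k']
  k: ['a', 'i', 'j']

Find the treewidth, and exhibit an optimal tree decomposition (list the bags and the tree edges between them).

The largest bag has 4 vertices, giving width 3; this decomposition certifies tw(G) ≤ 3. For the lower bound, the 4 vertices {e, f, i, j} are pairwise adjacent, and any tree decomposition puts a clique entirely inside one bag — forcing width ≥ 3. The upper and lower bounds meet at 3, so that is the treewidth.

Treewidth 3.
One such decomposition:
Bags: B1 = {a, i, j, k}  B2 = {a, b, i, j}  B3 = {a, f, i, j}  B4 = {a, g, i, j}  B5 = {c, g, i, j}  B6 = {g, h, i, j}  B7 = {e, f, i, j}  B8 = {a, d, i, j}
Tree: B1–B2, B1–B3, B2–B4, B4–B5, B4–B6, B3–B7, B2–B8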